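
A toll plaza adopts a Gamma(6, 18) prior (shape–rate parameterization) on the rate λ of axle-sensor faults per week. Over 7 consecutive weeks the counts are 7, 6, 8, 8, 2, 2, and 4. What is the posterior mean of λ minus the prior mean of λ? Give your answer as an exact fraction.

Total count: 7 + 6 + 8 + 8 + 2 + 2 + 4 = 37.
Total exposure: 7 weeks.
Conjugate update: add total count to the shape and total exposure to the rate, giving Gamma(43, 25).
Posterior mean = 43/25 = 43/25; prior mean = 6/18 = 1/3. Difference = 43/25 − 1/3 = 104/75.

104/75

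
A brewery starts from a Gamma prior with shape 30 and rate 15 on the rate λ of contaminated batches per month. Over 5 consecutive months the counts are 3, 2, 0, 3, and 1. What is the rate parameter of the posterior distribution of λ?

20

Total count: 3 + 2 + 0 + 3 + 1 = 9.
Total exposure: 5 months.
Conjugate update: add total count to the shape and total exposure to the rate, giving Gamma(39, 20).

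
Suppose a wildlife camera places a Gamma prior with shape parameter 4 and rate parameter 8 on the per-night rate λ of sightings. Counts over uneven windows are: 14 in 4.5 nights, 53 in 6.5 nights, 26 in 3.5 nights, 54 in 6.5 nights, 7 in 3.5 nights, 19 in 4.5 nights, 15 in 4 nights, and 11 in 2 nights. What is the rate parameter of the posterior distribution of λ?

Total count: 14 + 53 + 26 + 54 + 7 + 19 + 15 + 11 = 199.
Total exposure: 4.5 + 6.5 + 3.5 + 6.5 + 3.5 + 4.5 + 4 + 2 = 35 nights.
By Gamma–Poisson conjugacy, the posterior is Gamma(α + Σx, β + Σt) = Gamma(4 + 199, 8 + 35) = Gamma(203, 43).

43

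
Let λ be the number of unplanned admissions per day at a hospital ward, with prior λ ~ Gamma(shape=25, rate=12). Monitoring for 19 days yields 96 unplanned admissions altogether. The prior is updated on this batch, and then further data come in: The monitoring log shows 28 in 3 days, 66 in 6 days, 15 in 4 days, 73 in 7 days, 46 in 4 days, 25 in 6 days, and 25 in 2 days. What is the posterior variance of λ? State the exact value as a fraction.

19/189

Total count 96 over total exposure 19 days.
After the first batch: Gamma(25 + 96, 12 + 19) = Gamma(121, 31).
Total count: 28 + 66 + 15 + 73 + 46 + 25 + 25 = 278.
Total exposure: 3 + 6 + 4 + 7 + 4 + 6 + 2 = 32 days.
After the second batch: Gamma(121 + 278, 31 + 32) = Gamma(399, 63).
Posterior variance = α'/β'² = 399/3969 = 19/189.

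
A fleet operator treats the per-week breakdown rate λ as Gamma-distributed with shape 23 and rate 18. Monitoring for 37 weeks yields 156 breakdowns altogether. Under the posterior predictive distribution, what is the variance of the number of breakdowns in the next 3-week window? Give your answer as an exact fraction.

31146/3025

Total count 156 over total exposure 37 weeks.
Gamma(α, β) with Poisson data over total exposure Σt gives posterior Gamma(α+Σx, β+Σt) = Gamma(179, 55).
The posterior predictive for a window of length T is Negative Binomial with variance T·α'·(β'+T)/β'² = 3·179·58/3025 = 31146/3025.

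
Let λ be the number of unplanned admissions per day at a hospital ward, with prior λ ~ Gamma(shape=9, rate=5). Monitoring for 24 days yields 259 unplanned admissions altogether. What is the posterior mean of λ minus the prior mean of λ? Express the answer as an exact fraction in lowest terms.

Total count 259 over total exposure 24 days.
Posterior: α' = 9 + 259 = 268, β' = 5 + 24 = 29.
Posterior mean = 268/29 = 268/29; prior mean = 9/5 = 9/5. Difference = 268/29 − 9/5 = 1079/145.

1079/145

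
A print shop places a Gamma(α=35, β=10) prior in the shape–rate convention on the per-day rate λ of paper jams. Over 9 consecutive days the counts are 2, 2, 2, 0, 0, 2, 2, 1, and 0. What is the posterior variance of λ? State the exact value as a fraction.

46/361

Total count: 2 + 2 + 2 + 0 + 0 + 2 + 2 + 1 + 0 = 11.
Total exposure: 9 days.
Posterior: α' = 35 + 11 = 46, β' = 10 + 9 = 19.
Posterior variance = α'/β'² = 46/361.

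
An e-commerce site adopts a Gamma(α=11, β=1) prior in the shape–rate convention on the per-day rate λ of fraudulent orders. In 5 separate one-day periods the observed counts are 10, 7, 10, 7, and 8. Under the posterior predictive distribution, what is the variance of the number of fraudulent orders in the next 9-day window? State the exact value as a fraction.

Total count: 10 + 7 + 10 + 7 + 8 = 42.
Total exposure: 5 days.
Conjugate update: add total count to the shape and total exposure to the rate, giving Gamma(53, 6).
The posterior predictive for a window of length T is Negative Binomial with variance T·α'·(β'+T)/β'² = 9·53·15/36 = 795/4.

795/4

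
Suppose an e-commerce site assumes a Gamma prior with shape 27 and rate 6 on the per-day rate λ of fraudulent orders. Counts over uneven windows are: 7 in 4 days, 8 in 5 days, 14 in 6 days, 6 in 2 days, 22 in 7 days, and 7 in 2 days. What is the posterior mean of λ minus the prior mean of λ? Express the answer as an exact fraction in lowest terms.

-53/32

Total count: 7 + 8 + 14 + 6 + 22 + 7 = 64.
Total exposure: 4 + 5 + 6 + 2 + 7 + 2 = 26 days.
By Gamma–Poisson conjugacy, the posterior is Gamma(α + Σx, β + Σt) = Gamma(27 + 64, 6 + 26) = Gamma(91, 32).
Posterior mean = 91/32 = 91/32; prior mean = 27/6 = 9/2. Difference = 91/32 − 9/2 = -53/32.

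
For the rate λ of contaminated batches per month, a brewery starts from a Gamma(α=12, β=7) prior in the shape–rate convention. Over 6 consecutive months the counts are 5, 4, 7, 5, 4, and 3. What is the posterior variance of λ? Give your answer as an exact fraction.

40/169

Total count: 5 + 4 + 7 + 5 + 4 + 3 = 28.
Total exposure: 6 months.
Gamma(α, β) with Poisson data over total exposure Σt gives posterior Gamma(α+Σx, β+Σt) = Gamma(40, 13).
Posterior variance = α'/β'² = 40/169.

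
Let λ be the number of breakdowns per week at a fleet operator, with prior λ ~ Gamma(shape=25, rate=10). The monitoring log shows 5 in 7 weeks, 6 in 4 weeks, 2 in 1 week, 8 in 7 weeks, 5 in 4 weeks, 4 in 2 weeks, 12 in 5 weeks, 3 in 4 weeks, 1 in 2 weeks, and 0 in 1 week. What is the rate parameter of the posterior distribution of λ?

Total count: 5 + 6 + 2 + 8 + 5 + 4 + 12 + 3 + 1 + 0 = 46.
Total exposure: 7 + 4 + 1 + 7 + 4 + 2 + 5 + 4 + 2 + 1 = 37 weeks.
By Gamma–Poisson conjugacy, the posterior is Gamma(α + Σx, β + Σt) = Gamma(25 + 46, 10 + 37) = Gamma(71, 47).

47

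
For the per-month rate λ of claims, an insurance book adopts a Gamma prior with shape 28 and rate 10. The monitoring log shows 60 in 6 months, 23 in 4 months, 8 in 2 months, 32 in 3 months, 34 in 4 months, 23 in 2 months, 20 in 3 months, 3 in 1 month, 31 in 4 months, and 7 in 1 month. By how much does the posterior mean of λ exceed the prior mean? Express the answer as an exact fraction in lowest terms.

157/40

Total count: 60 + 23 + 8 + 32 + 34 + 23 + 20 + 3 + 31 + 7 = 241.
Total exposure: 6 + 4 + 2 + 3 + 4 + 2 + 3 + 1 + 4 + 1 = 30 months.
The Gamma prior is conjugate for the Poisson rate, so λ | data ~ Gamma(28+241, 10+30) = Gamma(269, 40).
Posterior mean = 269/40 = 269/40; prior mean = 28/10 = 14/5. Difference = 269/40 − 14/5 = 157/40.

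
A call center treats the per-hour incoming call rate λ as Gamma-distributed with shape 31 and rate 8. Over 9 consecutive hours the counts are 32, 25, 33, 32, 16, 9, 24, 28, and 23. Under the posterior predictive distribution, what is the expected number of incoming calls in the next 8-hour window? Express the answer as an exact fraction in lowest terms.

2024/17

Total count: 32 + 25 + 33 + 32 + 16 + 9 + 24 + 28 + 23 = 222.
Total exposure: 9 hours.
Posterior: α' = 31 + 222 = 253, β' = 8 + 9 = 17.
Predictive mean over an 8-hour window = T·E[λ|data] = 8·253/17 = 2024/17.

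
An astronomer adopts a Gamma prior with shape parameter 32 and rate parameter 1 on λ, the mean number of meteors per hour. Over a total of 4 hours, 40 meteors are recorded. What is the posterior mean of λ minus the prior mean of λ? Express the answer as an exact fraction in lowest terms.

-88/5

Total count 40 over total exposure 4 hours.
Conjugate update: add total count to the shape and total exposure to the rate, giving Gamma(72, 5).
Posterior mean = 72/5 = 72/5; prior mean = 32/1 = 32. Difference = 72/5 − 32 = -88/5.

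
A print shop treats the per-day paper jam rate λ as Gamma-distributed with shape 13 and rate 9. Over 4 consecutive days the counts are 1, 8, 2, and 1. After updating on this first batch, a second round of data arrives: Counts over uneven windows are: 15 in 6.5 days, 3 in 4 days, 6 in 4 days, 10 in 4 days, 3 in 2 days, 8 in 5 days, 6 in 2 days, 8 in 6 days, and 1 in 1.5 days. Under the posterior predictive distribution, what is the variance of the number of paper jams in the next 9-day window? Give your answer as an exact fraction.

4845/256

Total count: 1 + 8 + 2 + 1 = 12.
Total exposure: 4 days.
After the first batch: Gamma(13 + 12, 9 + 4) = Gamma(25, 13).
Total count: 15 + 3 + 6 + 10 + 3 + 8 + 6 + 8 + 1 = 60.
Total exposure: 6.5 + 4 + 4 + 4 + 2 + 5 + 2 + 6 + 1.5 = 35 days.
After the second batch: Gamma(25 + 60, 13 + 35) = Gamma(85, 48).
The posterior predictive for a window of length T is Negative Binomial with variance T·α'·(β'+T)/β'² = 9·85·57/2304 = 4845/256.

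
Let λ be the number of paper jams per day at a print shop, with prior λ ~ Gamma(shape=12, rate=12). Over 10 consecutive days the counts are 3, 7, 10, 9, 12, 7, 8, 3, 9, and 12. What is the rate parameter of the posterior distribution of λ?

22

Total count: 3 + 7 + 10 + 9 + 12 + 7 + 8 + 3 + 9 + 12 = 80.
Total exposure: 10 days.
Posterior: α' = 12 + 80 = 92, β' = 12 + 10 = 22.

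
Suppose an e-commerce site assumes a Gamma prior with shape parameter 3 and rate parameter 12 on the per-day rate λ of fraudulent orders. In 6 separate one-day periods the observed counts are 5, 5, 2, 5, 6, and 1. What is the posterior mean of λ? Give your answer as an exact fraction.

3/2

Total count: 5 + 5 + 2 + 5 + 6 + 1 = 24.
Total exposure: 6 days.
Posterior: α' = 3 + 24 = 27, β' = 12 + 6 = 18.
Posterior mean = α'/β' = 27/18 = 3/2.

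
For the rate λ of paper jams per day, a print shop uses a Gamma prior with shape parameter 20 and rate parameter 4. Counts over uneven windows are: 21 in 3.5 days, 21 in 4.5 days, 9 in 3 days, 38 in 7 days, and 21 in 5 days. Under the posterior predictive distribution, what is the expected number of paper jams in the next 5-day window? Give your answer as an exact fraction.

Total count: 21 + 21 + 9 + 38 + 21 = 110.
Total exposure: 3.5 + 4.5 + 3 + 7 + 5 = 23 days.
Conjugate update: add total count to the shape and total exposure to the rate, giving Gamma(130, 27).
Predictive mean over a 5-day window = T·E[λ|data] = 5·130/27 = 650/27.

650/27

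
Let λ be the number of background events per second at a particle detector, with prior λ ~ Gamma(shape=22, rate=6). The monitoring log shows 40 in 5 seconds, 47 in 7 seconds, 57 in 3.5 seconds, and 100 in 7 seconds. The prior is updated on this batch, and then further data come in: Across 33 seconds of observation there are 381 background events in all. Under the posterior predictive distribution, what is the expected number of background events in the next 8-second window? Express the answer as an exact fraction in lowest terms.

10352/123

Total count: 40 + 47 + 57 + 100 = 244.
Total exposure: 5 + 7 + 3.5 + 7 = 22.5 seconds.
After the first batch: Gamma(22 + 244, 6 + 22.5) = Gamma(266, 57/2).
Total count 381 over total exposure 33 seconds.
After the second batch: Gamma(266 + 381, 57/2 + 33) = Gamma(647, 123/2).
Predictive mean over an 8-second window = T·E[λ|data] = 8·647/(123/2) = 10352/123.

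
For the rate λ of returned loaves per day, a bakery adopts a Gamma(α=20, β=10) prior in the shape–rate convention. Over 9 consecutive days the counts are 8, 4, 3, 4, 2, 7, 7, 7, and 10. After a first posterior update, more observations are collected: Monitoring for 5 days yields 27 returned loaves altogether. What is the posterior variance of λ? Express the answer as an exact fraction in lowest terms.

11/64

Total count: 8 + 4 + 3 + 4 + 2 + 7 + 7 + 7 + 10 = 52.
Total exposure: 9 days.
After the first batch: Gamma(20 + 52, 10 + 9) = Gamma(72, 19).
Total count 27 over total exposure 5 days.
After the second batch: Gamma(72 + 27, 19 + 5) = Gamma(99, 24).
Posterior variance = α'/β'² = 99/576 = 11/64.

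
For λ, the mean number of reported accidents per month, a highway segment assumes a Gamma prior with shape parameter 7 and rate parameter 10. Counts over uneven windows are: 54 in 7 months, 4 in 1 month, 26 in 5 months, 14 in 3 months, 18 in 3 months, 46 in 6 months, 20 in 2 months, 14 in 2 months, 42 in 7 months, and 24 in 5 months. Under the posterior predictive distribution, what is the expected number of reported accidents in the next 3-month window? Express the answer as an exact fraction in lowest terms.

269/17

Total count: 54 + 4 + 26 + 14 + 18 + 46 + 20 + 14 + 42 + 24 = 262.
Total exposure: 7 + 1 + 5 + 3 + 3 + 6 + 2 + 2 + 7 + 5 = 41 months.
Gamma(α, β) with Poisson data over total exposure Σt gives posterior Gamma(α+Σx, β+Σt) = Gamma(269, 51).
Predictive mean over a 3-month window = T·E[λ|data] = 3·269/51 = 269/17.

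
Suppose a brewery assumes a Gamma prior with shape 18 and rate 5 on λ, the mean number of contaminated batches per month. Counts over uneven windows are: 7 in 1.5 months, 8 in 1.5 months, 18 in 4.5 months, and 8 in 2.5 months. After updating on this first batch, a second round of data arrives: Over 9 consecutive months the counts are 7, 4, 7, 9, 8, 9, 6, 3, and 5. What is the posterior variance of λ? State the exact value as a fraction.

13/64

Total count: 7 + 8 + 18 + 8 = 41.
Total exposure: 1.5 + 1.5 + 4.5 + 2.5 = 10 months.
After the first batch: Gamma(18 + 41, 5 + 10) = Gamma(59, 15).
Total count: 7 + 4 + 7 + 9 + 8 + 9 + 6 + 3 + 5 = 58.
Total exposure: 9 months.
After the second batch: Gamma(59 + 58, 15 + 9) = Gamma(117, 24).
Posterior variance = α'/β'² = 117/576 = 13/64.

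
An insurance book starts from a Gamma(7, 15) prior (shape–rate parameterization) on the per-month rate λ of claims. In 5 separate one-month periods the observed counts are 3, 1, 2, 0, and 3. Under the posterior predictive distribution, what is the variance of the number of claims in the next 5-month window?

5

Total count: 3 + 1 + 2 + 0 + 3 = 9.
Total exposure: 5 months.
Conjugate update: add total count to the shape and total exposure to the rate, giving Gamma(16, 20).
The posterior predictive for a window of length T is Negative Binomial with variance T·α'·(β'+T)/β'² = 5·16·25/400 = 5.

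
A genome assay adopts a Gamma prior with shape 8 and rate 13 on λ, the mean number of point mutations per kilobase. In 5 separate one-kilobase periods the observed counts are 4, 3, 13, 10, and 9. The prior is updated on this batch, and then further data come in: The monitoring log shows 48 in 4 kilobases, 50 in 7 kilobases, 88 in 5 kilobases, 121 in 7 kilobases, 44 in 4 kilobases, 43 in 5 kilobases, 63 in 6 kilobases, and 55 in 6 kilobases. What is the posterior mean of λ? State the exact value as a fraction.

559/62

Total count: 4 + 3 + 13 + 10 + 9 = 39.
Total exposure: 5 kilobases.
After the first batch: Gamma(8 + 39, 13 + 5) = Gamma(47, 18).
Total count: 48 + 50 + 88 + 121 + 44 + 43 + 63 + 55 = 512.
Total exposure: 4 + 7 + 5 + 7 + 4 + 5 + 6 + 6 = 44 kilobases.
After the second batch: Gamma(47 + 512, 18 + 44) = Gamma(559, 62).
Posterior mean = α'/β' = 559/62.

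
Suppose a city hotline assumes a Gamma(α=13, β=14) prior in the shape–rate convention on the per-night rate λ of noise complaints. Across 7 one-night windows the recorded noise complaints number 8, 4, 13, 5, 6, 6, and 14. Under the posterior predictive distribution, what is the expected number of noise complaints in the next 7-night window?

23

Total count: 8 + 4 + 13 + 5 + 6 + 6 + 14 = 56.
Total exposure: 7 nights.
The Gamma prior is conjugate for the Poisson rate, so λ | data ~ Gamma(13+56, 14+7) = Gamma(69, 21).
Predictive mean over a 7-night window = T·E[λ|data] = 7·69/21 = 23.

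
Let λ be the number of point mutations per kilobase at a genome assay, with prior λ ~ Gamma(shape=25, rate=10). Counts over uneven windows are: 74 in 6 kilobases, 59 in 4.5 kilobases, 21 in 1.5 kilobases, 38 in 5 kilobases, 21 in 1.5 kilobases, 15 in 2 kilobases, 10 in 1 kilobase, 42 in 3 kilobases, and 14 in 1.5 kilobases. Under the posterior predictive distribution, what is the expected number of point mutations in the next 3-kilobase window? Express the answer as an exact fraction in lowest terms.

319/12

Total count: 74 + 59 + 21 + 38 + 21 + 15 + 10 + 42 + 14 = 294.
Total exposure: 6 + 4.5 + 1.5 + 5 + 1.5 + 2 + 1 + 3 + 1.5 = 26 kilobases.
Posterior: α' = 25 + 294 = 319, β' = 10 + 26 = 36.
Predictive mean over a 3-kilobase window = T·E[λ|data] = 3·319/36 = 319/12.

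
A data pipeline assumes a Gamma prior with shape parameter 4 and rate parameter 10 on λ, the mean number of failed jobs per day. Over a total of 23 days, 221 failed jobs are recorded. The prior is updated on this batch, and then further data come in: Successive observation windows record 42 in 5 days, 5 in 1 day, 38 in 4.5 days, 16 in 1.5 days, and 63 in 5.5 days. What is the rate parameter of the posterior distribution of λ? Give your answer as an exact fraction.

101/2

Total count 221 over total exposure 23 days.
After the first batch: Gamma(4 + 221, 10 + 23) = Gamma(225, 33).
Total count: 42 + 5 + 38 + 16 + 63 = 164.
Total exposure: 5 + 1 + 4.5 + 1.5 + 5.5 = 17.5 days.
After the second batch: Gamma(225 + 164, 33 + 17.5) = Gamma(389, 101/2).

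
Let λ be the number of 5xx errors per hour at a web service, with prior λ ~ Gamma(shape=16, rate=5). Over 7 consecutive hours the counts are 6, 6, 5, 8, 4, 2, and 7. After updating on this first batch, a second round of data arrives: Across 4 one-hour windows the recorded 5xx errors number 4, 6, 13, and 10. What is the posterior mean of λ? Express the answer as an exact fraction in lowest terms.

87/16

Total count: 6 + 6 + 5 + 8 + 4 + 2 + 7 = 38.
Total exposure: 7 hours.
After the first batch: Gamma(16 + 38, 5 + 7) = Gamma(54, 12).
Total count: 4 + 6 + 13 + 10 = 33.
Total exposure: 4 hours.
After the second batch: Gamma(54 + 33, 12 + 4) = Gamma(87, 16).
Posterior mean = α'/β' = 87/16.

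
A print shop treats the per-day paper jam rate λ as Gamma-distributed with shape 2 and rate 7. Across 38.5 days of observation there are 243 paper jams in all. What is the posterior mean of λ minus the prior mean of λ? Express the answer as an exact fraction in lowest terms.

Total count 243 over total exposure 38.5 days.
Gamma(α, β) with Poisson data over total exposure Σt gives posterior Gamma(α+Σx, β+Σt) = Gamma(245, 91/2).
Posterior mean = 245/(91/2) = 70/13; prior mean = 2/7 = 2/7. Difference = 70/13 − 2/7 = 464/91.

464/91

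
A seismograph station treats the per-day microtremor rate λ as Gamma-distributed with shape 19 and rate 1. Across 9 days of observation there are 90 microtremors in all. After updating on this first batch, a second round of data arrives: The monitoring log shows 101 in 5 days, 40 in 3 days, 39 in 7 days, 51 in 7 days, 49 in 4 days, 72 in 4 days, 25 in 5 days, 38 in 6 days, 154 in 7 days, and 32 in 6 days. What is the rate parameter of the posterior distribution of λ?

Total count 90 over total exposure 9 days.
After the first batch: Gamma(19 + 90, 1 + 9) = Gamma(109, 10).
Total count: 101 + 40 + 39 + 51 + 49 + 72 + 25 + 38 + 154 + 32 = 601.
Total exposure: 5 + 3 + 7 + 7 + 4 + 4 + 5 + 6 + 7 + 6 = 54 days.
After the second batch: Gamma(109 + 601, 10 + 54) = Gamma(710, 64).

64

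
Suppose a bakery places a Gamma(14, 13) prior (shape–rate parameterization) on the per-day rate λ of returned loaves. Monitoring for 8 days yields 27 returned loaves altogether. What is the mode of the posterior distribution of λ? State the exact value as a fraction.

Total count 27 over total exposure 8 days.
Gamma(α, β) with Poisson data over total exposure Σt gives posterior Gamma(α+Σx, β+Σt) = Gamma(41, 21).
Posterior mode = (α'−1)/β' = 40/21.

40/21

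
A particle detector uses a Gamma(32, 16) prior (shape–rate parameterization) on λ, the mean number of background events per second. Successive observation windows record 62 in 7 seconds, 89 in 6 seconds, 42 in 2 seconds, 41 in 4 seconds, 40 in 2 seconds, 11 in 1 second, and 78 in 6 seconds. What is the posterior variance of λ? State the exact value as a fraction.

Total count: 62 + 89 + 42 + 41 + 40 + 11 + 78 = 363.
Total exposure: 7 + 6 + 2 + 4 + 2 + 1 + 6 = 28 seconds.
Posterior: α' = 32 + 363 = 395, β' = 16 + 28 = 44.
Posterior variance = α'/β'² = 395/1936.

395/1936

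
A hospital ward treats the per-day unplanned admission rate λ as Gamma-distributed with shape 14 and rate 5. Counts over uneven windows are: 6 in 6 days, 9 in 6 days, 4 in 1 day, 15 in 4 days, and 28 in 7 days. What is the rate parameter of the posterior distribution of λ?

Total count: 6 + 9 + 4 + 15 + 28 = 62.
Total exposure: 6 + 6 + 1 + 4 + 7 = 24 days.
By Gamma–Poisson conjugacy, the posterior is Gamma(α + Σx, β + Σt) = Gamma(14 + 62, 5 + 24) = Gamma(76, 29).

29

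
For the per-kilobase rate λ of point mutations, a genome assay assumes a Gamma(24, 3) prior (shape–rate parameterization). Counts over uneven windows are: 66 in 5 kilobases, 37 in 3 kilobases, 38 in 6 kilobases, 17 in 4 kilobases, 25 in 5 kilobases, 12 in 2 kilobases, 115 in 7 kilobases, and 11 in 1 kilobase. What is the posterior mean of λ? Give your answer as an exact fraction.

Total count: 66 + 37 + 38 + 17 + 25 + 12 + 115 + 11 = 321.
Total exposure: 5 + 3 + 6 + 4 + 5 + 2 + 7 + 1 = 33 kilobases.
Posterior: α' = 24 + 321 = 345, β' = 3 + 33 = 36.
Posterior mean = α'/β' = 345/36 = 115/12.

115/12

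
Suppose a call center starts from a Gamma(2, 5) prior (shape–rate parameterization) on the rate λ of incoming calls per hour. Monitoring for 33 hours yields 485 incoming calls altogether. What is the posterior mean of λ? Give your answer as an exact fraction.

Total count 485 over total exposure 33 hours.
The Gamma prior is conjugate for the Poisson rate, so λ | data ~ Gamma(2+485, 5+33) = Gamma(487, 38).
Posterior mean = α'/β' = 487/38.

487/38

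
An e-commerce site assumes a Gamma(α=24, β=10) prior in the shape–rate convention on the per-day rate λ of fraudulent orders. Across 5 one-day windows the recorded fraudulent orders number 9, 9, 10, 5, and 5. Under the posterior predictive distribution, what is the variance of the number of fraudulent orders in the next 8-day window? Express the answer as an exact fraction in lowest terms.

Total count: 9 + 9 + 10 + 5 + 5 = 38.
Total exposure: 5 days.
The Gamma prior is conjugate for the Poisson rate, so λ | data ~ Gamma(24+38, 10+5) = Gamma(62, 15).
The posterior predictive for a window of length T is Negative Binomial with variance T·α'·(β'+T)/β'² = 8·62·23/225 = 11408/225.

11408/225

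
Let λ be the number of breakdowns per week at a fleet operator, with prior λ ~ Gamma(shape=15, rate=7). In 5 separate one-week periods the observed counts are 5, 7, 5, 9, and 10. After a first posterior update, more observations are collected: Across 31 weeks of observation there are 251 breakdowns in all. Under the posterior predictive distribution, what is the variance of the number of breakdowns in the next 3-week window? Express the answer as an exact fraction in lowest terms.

Total count: 5 + 7 + 5 + 9 + 10 = 36.
Total exposure: 5 weeks.
After the first batch: Gamma(15 + 36, 7 + 5) = Gamma(51, 12).
Total count 251 over total exposure 31 weeks.
After the second batch: Gamma(51 + 251, 12 + 31) = Gamma(302, 43).
The posterior predictive for a window of length T is Negative Binomial with variance T·α'·(β'+T)/β'² = 3·302·46/1849 = 41676/1849.

41676/1849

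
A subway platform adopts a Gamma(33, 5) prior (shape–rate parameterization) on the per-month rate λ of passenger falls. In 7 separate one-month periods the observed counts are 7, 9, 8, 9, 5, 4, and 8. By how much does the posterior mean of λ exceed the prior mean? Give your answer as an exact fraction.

Total count: 7 + 9 + 8 + 9 + 5 + 4 + 8 = 50.
Total exposure: 7 months.
Gamma(α, β) with Poisson data over total exposure Σt gives posterior Gamma(α+Σx, β+Σt) = Gamma(83, 12).
Posterior mean = 83/12 = 83/12; prior mean = 33/5 = 33/5. Difference = 83/12 − 33/5 = 19/60.

19/60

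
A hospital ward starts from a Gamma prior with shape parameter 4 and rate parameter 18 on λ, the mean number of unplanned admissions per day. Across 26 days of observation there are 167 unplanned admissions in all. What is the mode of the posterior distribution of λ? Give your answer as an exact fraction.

Total count 167 over total exposure 26 days.
Conjugate update: add total count to the shape and total exposure to the rate, giving Gamma(171, 44).
Posterior mode = (α'−1)/β' = 170/44 = 85/22.

85/22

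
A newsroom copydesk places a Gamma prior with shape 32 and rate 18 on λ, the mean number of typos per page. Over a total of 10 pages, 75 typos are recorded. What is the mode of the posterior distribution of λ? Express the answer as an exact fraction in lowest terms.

53/14

Total count 75 over total exposure 10 pages.
By Gamma–Poisson conjugacy, the posterior is Gamma(α + Σx, β + Σt) = Gamma(32 + 75, 18 + 10) = Gamma(107, 28).
Posterior mode = (α'−1)/β' = 106/28 = 53/14.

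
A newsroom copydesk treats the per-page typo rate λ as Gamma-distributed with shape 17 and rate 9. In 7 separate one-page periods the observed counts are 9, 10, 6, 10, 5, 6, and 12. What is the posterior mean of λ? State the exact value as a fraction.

75/16

Total count: 9 + 10 + 6 + 10 + 5 + 6 + 12 = 58.
Total exposure: 7 pages.
Posterior: α' = 17 + 58 = 75, β' = 9 + 7 = 16.
Posterior mean = α'/β' = 75/16.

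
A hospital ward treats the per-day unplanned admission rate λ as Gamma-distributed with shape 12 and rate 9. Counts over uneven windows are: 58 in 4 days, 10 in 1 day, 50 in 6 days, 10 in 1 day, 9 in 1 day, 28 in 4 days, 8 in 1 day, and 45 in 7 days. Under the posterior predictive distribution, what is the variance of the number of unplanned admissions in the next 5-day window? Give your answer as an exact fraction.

22425/578

Total count: 58 + 10 + 50 + 10 + 9 + 28 + 8 + 45 = 218.
Total exposure: 4 + 1 + 6 + 1 + 1 + 4 + 1 + 7 = 25 days.
The Gamma prior is conjugate for the Poisson rate, so λ | data ~ Gamma(12+218, 9+25) = Gamma(230, 34).
The posterior predictive for a window of length T is Negative Binomial with variance T·α'·(β'+T)/β'² = 5·230·39/1156 = 22425/578.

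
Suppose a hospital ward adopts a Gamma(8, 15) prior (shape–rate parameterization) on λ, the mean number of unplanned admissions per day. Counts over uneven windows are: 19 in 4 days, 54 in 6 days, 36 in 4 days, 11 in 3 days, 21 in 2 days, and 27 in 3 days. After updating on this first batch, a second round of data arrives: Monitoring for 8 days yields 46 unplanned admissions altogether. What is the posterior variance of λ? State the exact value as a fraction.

Total count: 19 + 54 + 36 + 11 + 21 + 27 = 168.
Total exposure: 4 + 6 + 4 + 3 + 2 + 3 = 22 days.
After the first batch: Gamma(8 + 168, 15 + 22) = Gamma(176, 37).
Total count 46 over total exposure 8 days.
After the second batch: Gamma(176 + 46, 37 + 8) = Gamma(222, 45).
Posterior variance = α'/β'² = 222/2025 = 74/675.

74/675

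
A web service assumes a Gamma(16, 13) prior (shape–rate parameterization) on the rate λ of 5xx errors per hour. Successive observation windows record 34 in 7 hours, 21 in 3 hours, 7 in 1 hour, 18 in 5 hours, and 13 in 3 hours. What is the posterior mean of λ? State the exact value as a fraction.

Total count: 34 + 21 + 7 + 18 + 13 = 93.
Total exposure: 7 + 3 + 1 + 5 + 3 = 19 hours.
The Gamma prior is conjugate for the Poisson rate, so λ | data ~ Gamma(16+93, 13+19) = Gamma(109, 32).
Posterior mean = α'/β' = 109/32.

109/32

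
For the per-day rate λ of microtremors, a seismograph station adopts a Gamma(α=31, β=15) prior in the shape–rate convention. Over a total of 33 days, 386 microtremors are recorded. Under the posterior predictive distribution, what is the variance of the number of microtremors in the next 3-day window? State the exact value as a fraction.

7089/256

Total count 386 over total exposure 33 days.
Posterior: α' = 31 + 386 = 417, β' = 15 + 33 = 48.
The posterior predictive for a window of length T is Negative Binomial with variance T·α'·(β'+T)/β'² = 3·417·51/2304 = 7089/256.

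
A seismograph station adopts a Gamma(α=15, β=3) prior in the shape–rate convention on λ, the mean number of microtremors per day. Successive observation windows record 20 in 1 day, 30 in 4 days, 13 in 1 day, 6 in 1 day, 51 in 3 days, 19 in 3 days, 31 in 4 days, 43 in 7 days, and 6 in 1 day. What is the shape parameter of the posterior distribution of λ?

Total count: 20 + 30 + 13 + 6 + 51 + 19 + 31 + 43 + 6 = 219.
Total exposure: 1 + 4 + 1 + 1 + 3 + 3 + 4 + 7 + 1 = 25 days.
By Gamma–Poisson conjugacy, the posterior is Gamma(α + Σx, β + Σt) = Gamma(15 + 219, 3 + 25) = Gamma(234, 28).

234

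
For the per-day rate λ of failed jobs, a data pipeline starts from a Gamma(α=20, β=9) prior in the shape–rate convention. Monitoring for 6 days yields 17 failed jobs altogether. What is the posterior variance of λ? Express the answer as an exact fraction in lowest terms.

Total count 17 over total exposure 6 days.
Gamma(α, β) with Poisson data over total exposure Σt gives posterior Gamma(α+Σx, β+Σt) = Gamma(37, 15).
Posterior variance = α'/β'² = 37/225.

37/225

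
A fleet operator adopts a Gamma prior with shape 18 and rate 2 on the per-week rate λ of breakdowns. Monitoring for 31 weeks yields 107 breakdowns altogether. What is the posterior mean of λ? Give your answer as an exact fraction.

Total count 107 over total exposure 31 weeks.
Conjugate update: add total count to the shape and total exposure to the rate, giving Gamma(125, 33).
Posterior mean = α'/β' = 125/33.

125/33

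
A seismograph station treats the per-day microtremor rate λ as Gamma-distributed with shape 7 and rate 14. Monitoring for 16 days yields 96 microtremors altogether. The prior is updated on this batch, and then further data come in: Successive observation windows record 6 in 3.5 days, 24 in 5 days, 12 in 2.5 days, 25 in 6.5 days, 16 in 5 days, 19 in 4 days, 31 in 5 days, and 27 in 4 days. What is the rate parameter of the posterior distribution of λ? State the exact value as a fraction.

131/2

Total count 96 over total exposure 16 days.
After the first batch: Gamma(7 + 96, 14 + 16) = Gamma(103, 30).
Total count: 6 + 24 + 12 + 25 + 16 + 19 + 31 + 27 = 160.
Total exposure: 3.5 + 5 + 2.5 + 6.5 + 5 + 4 + 5 + 4 = 35.5 days.
After the second batch: Gamma(103 + 160, 30 + 35.5) = Gamma(263, 131/2).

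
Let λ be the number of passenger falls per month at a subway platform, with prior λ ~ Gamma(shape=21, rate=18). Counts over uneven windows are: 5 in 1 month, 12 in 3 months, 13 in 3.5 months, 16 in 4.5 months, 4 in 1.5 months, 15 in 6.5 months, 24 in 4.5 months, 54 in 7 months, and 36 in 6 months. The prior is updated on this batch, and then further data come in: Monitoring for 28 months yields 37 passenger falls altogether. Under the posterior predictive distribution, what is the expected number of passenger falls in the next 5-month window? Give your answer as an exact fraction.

2370/167

Total count: 5 + 12 + 13 + 16 + 4 + 15 + 24 + 54 + 36 = 179.
Total exposure: 1 + 3 + 3.5 + 4.5 + 1.5 + 6.5 + 4.5 + 7 + 6 = 37.5 months.
After the first batch: Gamma(21 + 179, 18 + 37.5) = Gamma(200, 111/2).
Total count 37 over total exposure 28 months.
After the second batch: Gamma(200 + 37, 111/2 + 28) = Gamma(237, 167/2).
Predictive mean over a 5-month window = T·E[λ|data] = 5·237/(167/2) = 2370/167.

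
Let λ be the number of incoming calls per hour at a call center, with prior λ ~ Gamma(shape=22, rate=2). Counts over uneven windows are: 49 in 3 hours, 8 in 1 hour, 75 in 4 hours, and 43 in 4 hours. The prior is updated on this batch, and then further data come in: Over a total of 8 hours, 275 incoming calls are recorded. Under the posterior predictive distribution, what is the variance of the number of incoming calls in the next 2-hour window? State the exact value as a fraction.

5664/121

Total count: 49 + 8 + 75 + 43 = 175.
Total exposure: 3 + 1 + 4 + 4 = 12 hours.
After the first batch: Gamma(22 + 175, 2 + 12) = Gamma(197, 14).
Total count 275 over total exposure 8 hours.
After the second batch: Gamma(197 + 275, 14 + 8) = Gamma(472, 22).
The posterior predictive for a window of length T is Negative Binomial with variance T·α'·(β'+T)/β'² = 2·472·24/484 = 5664/121.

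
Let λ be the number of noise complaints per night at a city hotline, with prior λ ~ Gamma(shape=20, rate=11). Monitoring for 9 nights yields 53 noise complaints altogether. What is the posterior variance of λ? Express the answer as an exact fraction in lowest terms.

Total count 53 over total exposure 9 nights.
Posterior: α' = 20 + 53 = 73, β' = 11 + 9 = 20.
Posterior variance = α'/β'² = 73/400.

73/400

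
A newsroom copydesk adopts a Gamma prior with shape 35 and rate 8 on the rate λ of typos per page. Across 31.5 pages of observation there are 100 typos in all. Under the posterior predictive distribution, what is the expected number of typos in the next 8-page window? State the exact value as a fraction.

2160/79

Total count 100 over total exposure 31.5 pages.
Posterior: α' = 35 + 100 = 135, β' = 8 + 31.5 = 79/2.
Predictive mean over an 8-page window = T·E[λ|data] = 8·135/(79/2) = 2160/79.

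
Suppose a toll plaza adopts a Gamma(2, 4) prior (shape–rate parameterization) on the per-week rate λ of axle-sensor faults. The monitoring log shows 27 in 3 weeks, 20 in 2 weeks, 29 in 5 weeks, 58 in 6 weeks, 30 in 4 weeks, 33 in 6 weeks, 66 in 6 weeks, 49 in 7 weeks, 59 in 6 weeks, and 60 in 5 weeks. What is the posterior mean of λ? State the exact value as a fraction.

Total count: 27 + 20 + 29 + 58 + 30 + 33 + 66 + 49 + 59 + 60 = 431.
Total exposure: 3 + 2 + 5 + 6 + 4 + 6 + 6 + 7 + 6 + 5 = 50 weeks.
Posterior: α' = 2 + 431 = 433, β' = 4 + 50 = 54.
Posterior mean = α'/β' = 433/54.

433/54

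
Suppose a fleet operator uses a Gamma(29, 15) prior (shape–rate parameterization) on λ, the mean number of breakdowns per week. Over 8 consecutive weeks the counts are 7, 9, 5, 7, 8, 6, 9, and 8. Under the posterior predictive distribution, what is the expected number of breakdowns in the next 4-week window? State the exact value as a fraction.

Total count: 7 + 9 + 5 + 7 + 8 + 6 + 9 + 8 = 59.
Total exposure: 8 weeks.
The Gamma prior is conjugate for the Poisson rate, so λ | data ~ Gamma(29+59, 15+8) = Gamma(88, 23).
Predictive mean over a 4-week window = T·E[λ|data] = 4·88/23 = 352/23.

352/23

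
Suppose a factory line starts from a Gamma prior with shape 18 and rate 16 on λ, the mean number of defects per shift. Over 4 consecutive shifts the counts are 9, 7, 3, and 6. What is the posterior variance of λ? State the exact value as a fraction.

Total count: 9 + 7 + 3 + 6 = 25.
Total exposure: 4 shifts.
The Gamma prior is conjugate for the Poisson rate, so λ | data ~ Gamma(18+25, 16+4) = Gamma(43, 20).
Posterior variance = α'/β'² = 43/400.

43/400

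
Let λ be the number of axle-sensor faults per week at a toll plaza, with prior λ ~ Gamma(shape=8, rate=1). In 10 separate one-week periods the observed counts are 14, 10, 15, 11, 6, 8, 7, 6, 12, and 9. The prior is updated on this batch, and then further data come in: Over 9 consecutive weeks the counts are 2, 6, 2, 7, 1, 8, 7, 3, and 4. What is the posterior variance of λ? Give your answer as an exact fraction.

Total count: 14 + 10 + 15 + 11 + 6 + 8 + 7 + 6 + 12 + 9 = 98.
Total exposure: 10 weeks.
After the first batch: Gamma(8 + 98, 1 + 10) = Gamma(106, 11).
Total count: 2 + 6 + 2 + 7 + 1 + 8 + 7 + 3 + 4 = 40.
Total exposure: 9 weeks.
After the second batch: Gamma(106 + 40, 11 + 9) = Gamma(146, 20).
Posterior variance = α'/β'² = 146/400 = 73/200.

73/200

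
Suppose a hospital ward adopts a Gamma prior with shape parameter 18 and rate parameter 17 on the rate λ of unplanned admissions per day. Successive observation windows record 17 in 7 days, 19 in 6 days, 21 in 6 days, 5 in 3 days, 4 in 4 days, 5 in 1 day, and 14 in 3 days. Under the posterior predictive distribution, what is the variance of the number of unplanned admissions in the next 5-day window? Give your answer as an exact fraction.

Total count: 17 + 19 + 21 + 5 + 4 + 5 + 14 = 85.
Total exposure: 7 + 6 + 6 + 3 + 4 + 1 + 3 = 30 days.
Conjugate update: add total count to the shape and total exposure to the rate, giving Gamma(103, 47).
The posterior predictive for a window of length T is Negative Binomial with variance T·α'·(β'+T)/β'² = 5·103·52/2209 = 26780/2209.

26780/2209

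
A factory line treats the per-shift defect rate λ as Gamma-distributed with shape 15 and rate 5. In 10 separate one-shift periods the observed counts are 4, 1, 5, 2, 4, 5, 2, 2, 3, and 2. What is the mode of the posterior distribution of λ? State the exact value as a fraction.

44/15

Total count: 4 + 1 + 5 + 2 + 4 + 5 + 2 + 2 + 3 + 2 = 30.
Total exposure: 10 shifts.
The Gamma prior is conjugate for the Poisson rate, so λ | data ~ Gamma(15+30, 5+10) = Gamma(45, 15).
Posterior mode = (α'−1)/β' = 44/15.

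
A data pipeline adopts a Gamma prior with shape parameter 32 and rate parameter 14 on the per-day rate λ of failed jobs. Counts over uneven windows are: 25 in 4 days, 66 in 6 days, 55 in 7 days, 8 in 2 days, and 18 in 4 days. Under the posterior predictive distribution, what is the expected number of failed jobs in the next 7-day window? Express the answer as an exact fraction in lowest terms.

1428/37

Total count: 25 + 66 + 55 + 8 + 18 = 172.
Total exposure: 4 + 6 + 7 + 2 + 4 = 23 days.
Posterior: α' = 32 + 172 = 204, β' = 14 + 23 = 37.
Predictive mean over a 7-day window = T·E[λ|data] = 7·204/37 = 1428/37.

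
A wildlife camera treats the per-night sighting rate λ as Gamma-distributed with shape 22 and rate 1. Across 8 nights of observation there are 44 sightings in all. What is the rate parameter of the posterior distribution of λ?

Total count 44 over total exposure 8 nights.
The Gamma prior is conjugate for the Poisson rate, so λ | data ~ Gamma(22+44, 1+8) = Gamma(66, 9).

9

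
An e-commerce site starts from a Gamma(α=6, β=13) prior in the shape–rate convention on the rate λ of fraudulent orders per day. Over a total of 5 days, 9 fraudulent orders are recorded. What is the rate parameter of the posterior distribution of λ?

Total count 9 over total exposure 5 days.
The Gamma prior is conjugate for the Poisson rate, so λ | data ~ Gamma(6+9, 13+5) = Gamma(15, 18).

18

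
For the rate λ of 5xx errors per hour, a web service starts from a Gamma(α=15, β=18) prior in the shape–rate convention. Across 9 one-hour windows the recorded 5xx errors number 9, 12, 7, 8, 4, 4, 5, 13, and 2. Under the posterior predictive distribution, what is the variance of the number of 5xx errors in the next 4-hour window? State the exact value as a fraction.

9796/729

Total count: 9 + 12 + 7 + 8 + 4 + 4 + 5 + 13 + 2 = 64.
Total exposure: 9 hours.
The Gamma prior is conjugate for the Poisson rate, so λ | data ~ Gamma(15+64, 18+9) = Gamma(79, 27).
The posterior predictive for a window of length T is Negative Binomial with variance T·α'·(β'+T)/β'² = 4·79·31/729 = 9796/729.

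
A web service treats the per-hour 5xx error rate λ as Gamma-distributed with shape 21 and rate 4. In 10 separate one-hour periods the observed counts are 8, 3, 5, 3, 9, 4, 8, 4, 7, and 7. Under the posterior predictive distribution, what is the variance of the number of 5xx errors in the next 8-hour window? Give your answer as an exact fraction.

3476/49

Total count: 8 + 3 + 5 + 3 + 9 + 4 + 8 + 4 + 7 + 7 = 58.
Total exposure: 10 hours.
Posterior: α' = 21 + 58 = 79, β' = 4 + 10 = 14.
The posterior predictive for a window of length T is Negative Binomial with variance T·α'·(β'+T)/β'² = 8·79·22/196 = 3476/49.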